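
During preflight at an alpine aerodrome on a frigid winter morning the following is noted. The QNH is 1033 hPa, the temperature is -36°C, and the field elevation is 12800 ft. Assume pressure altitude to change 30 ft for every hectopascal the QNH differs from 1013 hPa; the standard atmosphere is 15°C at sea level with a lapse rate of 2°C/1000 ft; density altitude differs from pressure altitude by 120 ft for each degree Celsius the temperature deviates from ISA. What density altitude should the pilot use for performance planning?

Pressure altitude = 12800 + (1013 − 1033) × 30 = 12800 + (-600) = 12200 ft.
ISA temperature at 12200 ft = 15 − 2 × (12200/1000) = -9.4°C.
ISA deviation = -36 − (-9.4) = -26.6°C.
Density altitude = 12200 + 120 × (-26.6) = 9008 ft.

9008 ft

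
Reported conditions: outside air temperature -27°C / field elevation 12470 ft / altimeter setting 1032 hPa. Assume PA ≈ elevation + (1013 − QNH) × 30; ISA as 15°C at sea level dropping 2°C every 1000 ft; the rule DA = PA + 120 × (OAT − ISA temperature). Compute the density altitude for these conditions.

9716 ft

Pressure altitude = 12470 + (1013 − 1032) × 30 = 12470 + (-570) = 11900 ft.
ISA temperature at 11900 ft = 15 − 2 × (11900/1000) = -8.8°C.
ISA deviation = -27 − (-8.8) = -18.2°C.
Density altitude = 11900 + 120 × (-18.2) = 9716 ft.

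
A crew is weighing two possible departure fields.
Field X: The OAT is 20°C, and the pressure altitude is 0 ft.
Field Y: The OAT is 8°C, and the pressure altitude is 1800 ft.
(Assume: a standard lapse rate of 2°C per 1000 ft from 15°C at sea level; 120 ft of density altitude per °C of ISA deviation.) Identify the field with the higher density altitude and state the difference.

Field X: ISA temp = 15°C, deviation +5°C, DA = 0 + 120 × 5 = 600 ft.
Field Y: ISA temp = 11.4°C, deviation -3.4°C, DA = 1800 + 120 × (-3.4) = 1392 ft.
Field Y is higher by 1392 − 600 = 792 ft.

Field Y by 792 ft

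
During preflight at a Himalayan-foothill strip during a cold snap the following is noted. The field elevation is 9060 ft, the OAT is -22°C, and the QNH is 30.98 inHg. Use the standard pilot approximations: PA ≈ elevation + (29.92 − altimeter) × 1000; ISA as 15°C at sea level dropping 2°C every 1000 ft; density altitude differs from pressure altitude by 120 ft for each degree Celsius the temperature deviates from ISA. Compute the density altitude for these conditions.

5480 ft

Pressure altitude = 9060 + (29.92 − 30.98) × 1000 = 9060 + (-1060) = 8000 ft.
ISA temperature at 8000 ft = 15 − 2 × (8000/1000) = -1°C.
ISA deviation = -22 − (-1) = -21°C.
Density altitude = 8000 + 120 × (-21) = 5480 ft.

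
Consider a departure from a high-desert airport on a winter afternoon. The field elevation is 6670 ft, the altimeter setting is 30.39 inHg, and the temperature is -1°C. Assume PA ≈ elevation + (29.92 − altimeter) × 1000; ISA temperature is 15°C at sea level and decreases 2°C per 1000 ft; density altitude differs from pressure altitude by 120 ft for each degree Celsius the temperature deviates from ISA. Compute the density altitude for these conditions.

Pressure altitude = 6670 + (29.92 − 30.39) × 1000 = 6670 + (-470) = 6200 ft.
ISA temperature at 6200 ft = 15 − 2 × (6200/1000) = 2.6°C.
ISA deviation = -1 − 2.6 = -3.6°C.
Density altitude = 6200 + 120 × (-3.6) = 5768 ft.

5768 ft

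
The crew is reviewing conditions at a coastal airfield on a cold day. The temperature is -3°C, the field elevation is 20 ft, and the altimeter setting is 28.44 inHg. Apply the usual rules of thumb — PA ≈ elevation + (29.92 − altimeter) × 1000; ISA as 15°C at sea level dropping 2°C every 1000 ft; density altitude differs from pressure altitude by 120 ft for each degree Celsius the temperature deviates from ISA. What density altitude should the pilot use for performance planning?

-300 ft

Pressure altitude = 20 + (29.92 − 28.44) × 1000 = 20 + (+1480) = 1500 ft.
ISA temperature at 1500 ft = 15 − 2 × (1500/1000) = 12°C.
ISA deviation = -3 − 12 = -15°C.
Density altitude = 1500 + 120 × (-15) = -300 ft.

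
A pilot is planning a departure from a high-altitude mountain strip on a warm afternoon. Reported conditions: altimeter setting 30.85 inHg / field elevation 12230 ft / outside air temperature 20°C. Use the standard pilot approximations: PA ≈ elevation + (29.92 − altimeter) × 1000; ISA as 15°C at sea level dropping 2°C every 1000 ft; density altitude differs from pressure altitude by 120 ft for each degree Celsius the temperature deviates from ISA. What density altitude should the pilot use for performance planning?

14612 ft

Pressure altitude = 12230 + (29.92 − 30.85) × 1000 = 12230 + (-930) = 11300 ft.
ISA temperature at 11300 ft = 15 − 2 × (11300/1000) = -7.6°C.
ISA deviation = 20 − (-7.6) = +27.6°C.
Density altitude = 11300 + 120 × (27.6) = 14612 ft.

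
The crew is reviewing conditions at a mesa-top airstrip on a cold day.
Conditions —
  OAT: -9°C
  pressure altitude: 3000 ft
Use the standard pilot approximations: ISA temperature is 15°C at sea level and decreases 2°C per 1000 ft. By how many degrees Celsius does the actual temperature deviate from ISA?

ISA temperature at 3000 ft = 15 − 2 × (3000/1000) = 9°C.
Deviation = OAT − ISA = -9 − 9 = -18°C.

ISA-18°C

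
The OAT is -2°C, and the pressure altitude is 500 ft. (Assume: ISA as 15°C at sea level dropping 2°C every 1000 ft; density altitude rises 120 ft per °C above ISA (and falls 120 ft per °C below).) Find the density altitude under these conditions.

ISA temperature at 500 ft = 15 − 2 × (500/1000) = 14°C.
ISA deviation = -2 − 14 = -16°C.
Density altitude = 500 + 120 × (-16) = 500 + (-1920) = -1420 ft.

-1420 ft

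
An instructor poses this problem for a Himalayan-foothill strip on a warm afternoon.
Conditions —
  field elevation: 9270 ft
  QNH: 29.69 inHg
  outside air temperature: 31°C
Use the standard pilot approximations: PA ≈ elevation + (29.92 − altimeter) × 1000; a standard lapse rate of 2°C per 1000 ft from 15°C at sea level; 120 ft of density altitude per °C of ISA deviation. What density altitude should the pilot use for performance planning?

13700 ft

Pressure altitude = 9270 + (29.92 − 29.69) × 1000 = 9270 + (+230) = 9500 ft.
ISA temperature at 9500 ft = 15 − 2 × (9500/1000) = -4°C.
ISA deviation = 31 − (-4) = +35°C.
Density altitude = 9500 + 120 × (35) = 13700 ft.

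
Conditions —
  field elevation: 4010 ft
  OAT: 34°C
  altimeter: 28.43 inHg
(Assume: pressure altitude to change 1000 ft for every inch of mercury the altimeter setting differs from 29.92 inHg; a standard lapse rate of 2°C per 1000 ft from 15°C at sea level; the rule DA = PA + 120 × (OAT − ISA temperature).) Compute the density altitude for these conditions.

9100 ft

Pressure altitude = 4010 + (29.92 − 28.43) × 1000 = 4010 + (+1490) = 5500 ft.
ISA temperature at 5500 ft = 15 − 2 × (5500/1000) = 4°C.
ISA deviation = 34 − 4 = +30°C.
Density altitude = 5500 + 120 × (30) = 9100 ft.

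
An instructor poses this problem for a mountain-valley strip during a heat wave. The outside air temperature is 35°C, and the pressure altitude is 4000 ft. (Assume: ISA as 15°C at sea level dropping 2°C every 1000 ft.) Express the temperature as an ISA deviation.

ISA+28°C

ISA temperature at 4000 ft = 15 − 2 × (4000/1000) = 7°C.
Deviation = OAT − ISA = 35 − 7 = +28°C.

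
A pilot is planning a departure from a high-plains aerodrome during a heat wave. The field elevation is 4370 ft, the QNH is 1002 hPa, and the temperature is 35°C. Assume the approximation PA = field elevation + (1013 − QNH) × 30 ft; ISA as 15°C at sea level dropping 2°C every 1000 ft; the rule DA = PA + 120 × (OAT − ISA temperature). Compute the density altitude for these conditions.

Pressure altitude = 4370 + (1013 − 1002) × 30 = 4370 + (+330) = 4700 ft.
ISA temperature at 4700 ft = 15 − 2 × (4700/1000) = 5.6°C.
ISA deviation = 35 − 5.6 = +29.4°C.
Density altitude = 4700 + 120 × (29.4) = 8228 ft.

8228 ft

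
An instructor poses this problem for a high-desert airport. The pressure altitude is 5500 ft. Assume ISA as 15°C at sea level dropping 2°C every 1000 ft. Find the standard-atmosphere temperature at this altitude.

4°C

ISA temperature = 15 − 2 × (5500/1000) = 15 − 11 = 4°C.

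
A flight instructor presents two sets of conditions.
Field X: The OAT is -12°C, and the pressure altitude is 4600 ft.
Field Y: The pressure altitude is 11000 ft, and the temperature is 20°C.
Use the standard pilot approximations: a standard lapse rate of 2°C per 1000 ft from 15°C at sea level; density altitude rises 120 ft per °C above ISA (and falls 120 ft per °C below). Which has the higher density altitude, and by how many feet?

Field Y by 11776 ft

Field X: ISA temp = 5.8°C, deviation -17.8°C, DA = 4600 + 120 × (-17.8) = 2464 ft.
Field Y: ISA temp = -7°C, deviation +27°C, DA = 11000 + 120 × 27 = 14240 ft.
Field Y is higher by 14240 − 2464 = 11776 ft.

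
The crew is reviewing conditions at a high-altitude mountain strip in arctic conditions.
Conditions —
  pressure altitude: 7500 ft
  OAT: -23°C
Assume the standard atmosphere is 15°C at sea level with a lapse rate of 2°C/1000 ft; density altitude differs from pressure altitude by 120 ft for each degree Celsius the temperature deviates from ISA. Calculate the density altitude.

4740 ft

ISA temperature at 7500 ft = 15 − 2 × (7500/1000) = 0°C.
ISA deviation = -23 − 0 = -23°C.
Density altitude = 7500 + 120 × (-23) = 7500 + (-2760) = 4740 ft.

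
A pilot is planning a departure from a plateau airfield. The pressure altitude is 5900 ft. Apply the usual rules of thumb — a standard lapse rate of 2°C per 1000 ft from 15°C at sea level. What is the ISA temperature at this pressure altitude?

3.2°C

ISA temperature = 15 − 2 × (5900/1000) = 15 − 11.8 = 3.2°C.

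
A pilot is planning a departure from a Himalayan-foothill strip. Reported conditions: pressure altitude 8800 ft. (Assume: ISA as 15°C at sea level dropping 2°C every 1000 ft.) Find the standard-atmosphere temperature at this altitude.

ISA temperature = 15 − 2 × (8800/1000) = 15 − 17.6 = -2.6°C.

-2.6°C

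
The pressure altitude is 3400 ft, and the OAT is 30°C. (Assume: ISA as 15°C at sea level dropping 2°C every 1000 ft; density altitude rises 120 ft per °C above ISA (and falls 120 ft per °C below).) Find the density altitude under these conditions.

6016 ft

ISA temperature at 3400 ft = 15 − 2 × (3400/1000) = 8.2°C.
ISA deviation = 30 − 8.2 = +21.8°C.
Density altitude = 3400 + 120 × (21.8) = 3400 + (+2616) = 6016 ft.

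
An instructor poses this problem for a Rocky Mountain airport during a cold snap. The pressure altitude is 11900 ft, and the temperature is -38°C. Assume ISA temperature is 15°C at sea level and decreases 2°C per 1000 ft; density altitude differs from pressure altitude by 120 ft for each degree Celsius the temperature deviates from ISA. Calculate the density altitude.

8396 ft

ISA temperature at 11900 ft = 15 − 2 × (11900/1000) = -8.8°C.
ISA deviation = -38 − (-8.8) = -29.2°C.
Density altitude = 11900 + 120 × (-29.2) = 11900 + (-3504) = 8396 ft.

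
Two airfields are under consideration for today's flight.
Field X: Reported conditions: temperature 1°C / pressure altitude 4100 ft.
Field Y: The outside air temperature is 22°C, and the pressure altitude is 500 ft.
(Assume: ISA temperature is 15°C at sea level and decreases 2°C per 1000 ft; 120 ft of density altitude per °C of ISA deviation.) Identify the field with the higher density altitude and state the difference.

Field X by 1944 ft

Field X: ISA temp = 6.8°C, deviation -5.8°C, DA = 4100 + 120 × (-5.8) = 3404 ft.
Field Y: ISA temp = 14°C, deviation +8°C, DA = 500 + 120 × 8 = 1460 ft.
Field X is higher by 3404 − 1460 = 1944 ft.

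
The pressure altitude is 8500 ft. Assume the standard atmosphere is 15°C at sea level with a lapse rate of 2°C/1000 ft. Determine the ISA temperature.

-2°C

ISA temperature = 15 − 2 × (8500/1000) = 15 − 17 = -2°C.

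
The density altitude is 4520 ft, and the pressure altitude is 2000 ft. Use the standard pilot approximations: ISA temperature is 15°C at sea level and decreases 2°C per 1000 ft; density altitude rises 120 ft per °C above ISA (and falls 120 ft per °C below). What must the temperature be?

32°C

Density altitude − pressure altitude = 4520 − 2000 = +2520 ft.
At 120 ft/°C that is an ISA deviation of 2520/120 = +21°C.
ISA temperature at 2000 ft = 15 − 2 × (2000/1000) = 11°C.
OAT = ISA + deviation = 11 + (+21) = 32°C.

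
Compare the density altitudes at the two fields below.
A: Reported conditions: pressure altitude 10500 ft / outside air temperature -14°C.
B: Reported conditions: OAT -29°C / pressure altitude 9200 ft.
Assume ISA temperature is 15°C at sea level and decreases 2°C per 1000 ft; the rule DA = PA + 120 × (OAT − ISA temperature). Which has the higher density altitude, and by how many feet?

A by 3412 ft

A: ISA temp = -6°C, deviation -8°C, DA = 10500 + 120 × (-8) = 9540 ft.
B: ISA temp = -3.4°C, deviation -25.6°C, DA = 9200 + 120 × (-25.6) = 6128 ft.
A is higher by 9540 − 6128 = 3412 ft.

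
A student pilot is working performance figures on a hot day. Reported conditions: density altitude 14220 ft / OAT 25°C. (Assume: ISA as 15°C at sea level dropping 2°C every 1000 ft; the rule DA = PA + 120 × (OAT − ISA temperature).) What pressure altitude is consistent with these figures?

10500 ft

DA = PA + 120 × (OAT − (15 − 2·PA/1000)) = PA + 120·OAT − 1800 + 0.24·PA = 1.24·PA + 120·OAT − 1800.
So 1.24·PA = 14220 − 120 × 25 + 1800 = 13020.
PA = 13020 / 1.24 = 10500 ft.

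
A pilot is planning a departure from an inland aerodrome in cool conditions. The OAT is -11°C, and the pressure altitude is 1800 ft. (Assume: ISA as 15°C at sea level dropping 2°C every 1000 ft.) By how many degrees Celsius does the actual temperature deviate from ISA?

ISA-22.4°C

ISA temperature at 1800 ft = 15 − 2 × (1800/1000) = 11.4°C.
Deviation = OAT − ISA = -11 − 11.4 = -22.4°C.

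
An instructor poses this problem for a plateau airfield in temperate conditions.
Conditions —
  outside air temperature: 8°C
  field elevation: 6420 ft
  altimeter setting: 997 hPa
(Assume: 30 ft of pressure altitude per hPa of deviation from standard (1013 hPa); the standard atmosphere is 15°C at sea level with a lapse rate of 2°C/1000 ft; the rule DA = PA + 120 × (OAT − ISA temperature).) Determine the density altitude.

Pressure altitude = 6420 + (1013 − 997) × 30 = 6420 + (+480) = 6900 ft.
ISA temperature at 6900 ft = 15 − 2 × (6900/1000) = 1.2°C.
ISA deviation = 8 − 1.2 = +6.8°C.
Density altitude = 6900 + 120 × (6.8) = 7716 ft.

7716 ft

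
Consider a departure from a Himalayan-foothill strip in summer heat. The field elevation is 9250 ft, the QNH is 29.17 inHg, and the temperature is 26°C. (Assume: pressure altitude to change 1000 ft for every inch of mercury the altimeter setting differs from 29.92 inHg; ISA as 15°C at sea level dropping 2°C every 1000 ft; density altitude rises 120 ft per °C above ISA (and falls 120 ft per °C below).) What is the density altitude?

Pressure altitude = 9250 + (29.92 − 29.17) × 1000 = 9250 + (+750) = 10000 ft.
ISA temperature at 10000 ft = 15 − 2 × (10000/1000) = -5°C.
ISA deviation = 26 − (-5) = +31°C.
Density altitude = 10000 + 120 × (31) = 13720 ft.

13720 ft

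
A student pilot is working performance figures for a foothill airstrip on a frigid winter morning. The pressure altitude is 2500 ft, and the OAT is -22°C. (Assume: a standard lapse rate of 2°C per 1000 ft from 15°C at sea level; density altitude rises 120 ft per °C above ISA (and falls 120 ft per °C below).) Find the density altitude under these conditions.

ISA temperature at 2500 ft = 15 − 2 × (2500/1000) = 10°C.
ISA deviation = -22 − 10 = -32°C.
Density altitude = 2500 + 120 × (-32) = 2500 + (-3840) = -1340 ft.

-1340 ft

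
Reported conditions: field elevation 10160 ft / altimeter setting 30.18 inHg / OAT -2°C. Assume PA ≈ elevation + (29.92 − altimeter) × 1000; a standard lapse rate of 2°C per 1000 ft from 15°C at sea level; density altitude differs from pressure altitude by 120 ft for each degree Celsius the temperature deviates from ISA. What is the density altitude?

10236 ft

Pressure altitude = 10160 + (29.92 − 30.18) × 1000 = 10160 + (-260) = 9900 ft.
ISA temperature at 9900 ft = 15 − 2 × (9900/1000) = -4.8°C.
ISA deviation = -2 − (-4.8) = +2.8°C.
Density altitude = 9900 + 120 × (2.8) = 10236 ft.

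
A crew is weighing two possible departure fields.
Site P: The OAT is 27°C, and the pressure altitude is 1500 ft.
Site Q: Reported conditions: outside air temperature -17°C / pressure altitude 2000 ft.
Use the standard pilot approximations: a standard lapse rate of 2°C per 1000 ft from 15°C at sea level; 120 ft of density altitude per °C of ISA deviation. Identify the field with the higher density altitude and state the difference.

Site P: ISA temp = 12°C, deviation +15°C, DA = 1500 + 120 × 15 = 3300 ft.
Site Q: ISA temp = 11°C, deviation -28°C, DA = 2000 + 120 × (-28) = -1360 ft.
Site P is higher by 3300 − (-1360) = 4660 ft.

Site P by 4660 ft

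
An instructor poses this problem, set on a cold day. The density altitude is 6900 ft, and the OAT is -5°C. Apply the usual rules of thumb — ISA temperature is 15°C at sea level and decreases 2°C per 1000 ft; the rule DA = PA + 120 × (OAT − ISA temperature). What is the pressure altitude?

DA = PA + 120 × (OAT − (15 − 2·PA/1000)) = PA + 120·OAT − 1800 + 0.24·PA = 1.24·PA + 120·OAT − 1800.
So 1.24·PA = 6900 − 120 × (-5) + 1800 = 9300.
PA = 9300 / 1.24 = 7500 ft.

7500 ft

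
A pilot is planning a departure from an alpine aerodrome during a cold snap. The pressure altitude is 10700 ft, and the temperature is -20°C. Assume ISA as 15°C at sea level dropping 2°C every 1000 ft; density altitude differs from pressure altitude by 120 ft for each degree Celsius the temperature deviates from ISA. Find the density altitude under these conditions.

9068 ft

ISA temperature at 10700 ft = 15 − 2 × (10700/1000) = -6.4°C.
ISA deviation = -20 − (-6.4) = -13.6°C.
Density altitude = 10700 + 120 × (-13.6) = 10700 + (-1632) = 9068 ft.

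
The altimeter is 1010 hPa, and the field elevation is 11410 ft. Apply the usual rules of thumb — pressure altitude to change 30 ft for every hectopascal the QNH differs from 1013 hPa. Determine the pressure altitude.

Pressure correction = (1013 − 1010) × 30 = +90 ft.
Pressure altitude = 11410 + (+90) = 11500 ft.

11500 ft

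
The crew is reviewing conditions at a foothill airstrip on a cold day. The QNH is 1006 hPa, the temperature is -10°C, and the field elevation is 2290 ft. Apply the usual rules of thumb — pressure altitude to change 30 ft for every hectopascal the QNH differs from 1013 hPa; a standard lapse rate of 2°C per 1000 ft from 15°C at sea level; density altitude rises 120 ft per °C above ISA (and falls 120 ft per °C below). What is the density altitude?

100 ft

Pressure altitude = 2290 + (1013 − 1006) × 30 = 2290 + (+210) = 2500 ft.
ISA temperature at 2500 ft = 15 − 2 × (2500/1000) = 10°C.
ISA deviation = -10 − 10 = -20°C.
Density altitude = 2500 + 120 × (-20) = 100 ft.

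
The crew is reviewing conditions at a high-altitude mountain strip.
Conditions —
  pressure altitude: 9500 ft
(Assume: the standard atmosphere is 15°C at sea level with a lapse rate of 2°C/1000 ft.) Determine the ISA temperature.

ISA temperature = 15 − 2 × (9500/1000) = 15 − 19 = -4°C.

-4°C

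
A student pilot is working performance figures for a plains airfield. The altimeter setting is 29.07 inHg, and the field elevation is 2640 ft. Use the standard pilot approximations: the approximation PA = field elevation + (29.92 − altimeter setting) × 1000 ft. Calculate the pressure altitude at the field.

3490 ft

Pressure correction = (29.92 − 29.07) × 1000 = +850 ft.
Pressure altitude = 2640 + (+850) = 3490 ft.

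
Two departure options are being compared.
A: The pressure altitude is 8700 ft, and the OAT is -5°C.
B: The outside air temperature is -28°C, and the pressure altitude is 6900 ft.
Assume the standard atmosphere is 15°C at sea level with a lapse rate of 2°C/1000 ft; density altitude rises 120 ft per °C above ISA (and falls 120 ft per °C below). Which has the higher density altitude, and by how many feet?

A by 4992 ft

A: ISA temp = -2.4°C, deviation -2.6°C, DA = 8700 + 120 × (-2.6) = 8388 ft.
B: ISA temp = 1.2°C, deviation -29.2°C, DA = 6900 + 120 × (-29.2) = 3396 ft.
A is higher by 8388 − 3396 = 4992 ft.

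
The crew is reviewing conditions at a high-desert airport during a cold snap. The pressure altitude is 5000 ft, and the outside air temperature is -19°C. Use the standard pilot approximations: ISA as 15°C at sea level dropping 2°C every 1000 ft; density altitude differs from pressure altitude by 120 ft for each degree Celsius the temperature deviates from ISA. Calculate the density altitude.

ISA temperature at 5000 ft = 15 − 2 × (5000/1000) = 5°C.
ISA deviation = -19 − 5 = -24°C.
Density altitude = 5000 + 120 × (-24) = 5000 + (-2880) = 2120 ft.

2120 ft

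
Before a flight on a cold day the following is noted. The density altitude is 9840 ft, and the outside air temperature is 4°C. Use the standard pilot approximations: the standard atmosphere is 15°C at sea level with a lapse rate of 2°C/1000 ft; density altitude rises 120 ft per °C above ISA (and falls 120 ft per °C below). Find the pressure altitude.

9000 ft

DA = PA + 120 × (OAT − (15 − 2·PA/1000)) = PA + 120·OAT − 1800 + 0.24·PA = 1.24·PA + 120·OAT − 1800.
So 1.24·PA = 9840 − 120 × 4 + 1800 = 11160.
PA = 11160 / 1.24 = 9000 ft.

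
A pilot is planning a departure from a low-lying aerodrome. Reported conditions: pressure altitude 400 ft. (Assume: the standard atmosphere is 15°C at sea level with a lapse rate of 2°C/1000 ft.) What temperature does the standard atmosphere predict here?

14.2°C

ISA temperature = 15 − 2 × (400/1000) = 15 − 0.8 = 14.2°C.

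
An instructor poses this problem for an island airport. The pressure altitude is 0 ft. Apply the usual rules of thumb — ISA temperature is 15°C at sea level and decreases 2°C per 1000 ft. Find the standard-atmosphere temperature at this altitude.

15°C

ISA temperature = 15 − 2 × (0/1000) = 15 − 0 = 15°C.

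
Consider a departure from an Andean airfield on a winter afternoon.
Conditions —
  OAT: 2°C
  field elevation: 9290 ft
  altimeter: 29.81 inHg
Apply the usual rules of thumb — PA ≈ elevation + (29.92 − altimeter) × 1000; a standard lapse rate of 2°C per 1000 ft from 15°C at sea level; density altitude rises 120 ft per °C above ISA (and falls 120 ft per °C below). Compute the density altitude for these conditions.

Pressure altitude = 9290 + (29.92 − 29.81) × 1000 = 9290 + (+110) = 9400 ft.
ISA temperature at 9400 ft = 15 − 2 × (9400/1000) = -3.8°C.
ISA deviation = 2 − (-3.8) = +5.8°C.
Density altitude = 9400 + 120 × (5.8) = 10096 ft.

10096 ft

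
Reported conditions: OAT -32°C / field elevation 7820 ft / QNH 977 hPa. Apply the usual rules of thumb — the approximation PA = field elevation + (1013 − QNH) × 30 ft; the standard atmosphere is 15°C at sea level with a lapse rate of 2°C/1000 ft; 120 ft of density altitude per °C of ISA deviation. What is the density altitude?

5396 ft

Pressure altitude = 7820 + (1013 − 977) × 30 = 7820 + (+1080) = 8900 ft.
ISA temperature at 8900 ft = 15 − 2 × (8900/1000) = -2.8°C.
ISA deviation = -32 − (-2.8) = -29.2°C.
Density altitude = 8900 + 120 × (-29.2) = 5396 ft.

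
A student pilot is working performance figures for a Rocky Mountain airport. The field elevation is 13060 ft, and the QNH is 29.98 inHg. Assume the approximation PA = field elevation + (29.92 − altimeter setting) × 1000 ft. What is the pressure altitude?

Pressure correction = (29.92 − 29.98) × 1000 = -60 ft.
Pressure altitude = 13060 + (-60) = 13000 ft.

13000 ft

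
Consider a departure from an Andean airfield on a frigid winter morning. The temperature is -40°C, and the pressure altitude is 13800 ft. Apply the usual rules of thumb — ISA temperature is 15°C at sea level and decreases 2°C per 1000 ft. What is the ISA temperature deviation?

ISA temperature at 13800 ft = 15 − 2 × (13800/1000) = -12.6°C.
Deviation = OAT − ISA = -40 − (-12.6) = -27.4°C.

ISA-27.4°C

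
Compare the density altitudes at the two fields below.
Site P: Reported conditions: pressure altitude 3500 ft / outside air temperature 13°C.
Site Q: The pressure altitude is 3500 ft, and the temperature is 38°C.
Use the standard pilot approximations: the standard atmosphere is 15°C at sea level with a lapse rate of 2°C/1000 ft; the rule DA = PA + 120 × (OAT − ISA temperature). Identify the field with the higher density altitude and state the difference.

Site P: ISA temp = 8°C, deviation +5°C, DA = 3500 + 120 × 5 = 4100 ft.
Site Q: ISA temp = 8°C, deviation +30°C, DA = 3500 + 120 × 30 = 7100 ft.
Site Q is higher by 7100 − 4100 = 3000 ft.

Site Q by 3000 ft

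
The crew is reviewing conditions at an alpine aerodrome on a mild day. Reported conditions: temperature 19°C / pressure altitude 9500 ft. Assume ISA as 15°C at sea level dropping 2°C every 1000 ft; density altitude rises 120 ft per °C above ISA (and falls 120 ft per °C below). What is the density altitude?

12260 ft

ISA temperature at 9500 ft = 15 − 2 × (9500/1000) = -4°C.
ISA deviation = 19 − (-4) = +23°C.
Density altitude = 9500 + 120 × (23) = 9500 + (+2760) = 12260 ft.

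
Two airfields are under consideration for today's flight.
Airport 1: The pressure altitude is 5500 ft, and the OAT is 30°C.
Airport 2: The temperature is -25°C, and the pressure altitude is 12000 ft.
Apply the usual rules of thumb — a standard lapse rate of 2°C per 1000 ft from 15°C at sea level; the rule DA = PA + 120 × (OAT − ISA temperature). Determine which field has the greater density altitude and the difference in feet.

Airport 2 by 1460 ft

Airport 1: ISA temp = 4°C, deviation +26°C, DA = 5500 + 120 × 26 = 8620 ft.
Airport 2: ISA temp = -9°C, deviation -16°C, DA = 12000 + 120 × (-16) = 10080 ft.
Airport 2 is higher by 10080 − 8620 = 1460 ft.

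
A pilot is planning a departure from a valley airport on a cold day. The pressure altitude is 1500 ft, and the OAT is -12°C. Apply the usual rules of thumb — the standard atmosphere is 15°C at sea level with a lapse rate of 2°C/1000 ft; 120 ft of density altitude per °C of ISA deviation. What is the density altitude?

-1380 ft

ISA temperature at 1500 ft = 15 − 2 × (1500/1000) = 12°C.
ISA deviation = -12 − 12 = -24°C.
Density altitude = 1500 + 120 × (-24) = 1500 + (-2880) = -1380 ft.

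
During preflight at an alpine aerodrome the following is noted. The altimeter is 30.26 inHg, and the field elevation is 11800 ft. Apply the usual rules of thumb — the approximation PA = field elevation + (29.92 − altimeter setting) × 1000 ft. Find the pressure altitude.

11460 ft

Pressure correction = (29.92 − 30.26) × 1000 = -340 ft.
Pressure altitude = 11800 + (-340) = 11460 ft.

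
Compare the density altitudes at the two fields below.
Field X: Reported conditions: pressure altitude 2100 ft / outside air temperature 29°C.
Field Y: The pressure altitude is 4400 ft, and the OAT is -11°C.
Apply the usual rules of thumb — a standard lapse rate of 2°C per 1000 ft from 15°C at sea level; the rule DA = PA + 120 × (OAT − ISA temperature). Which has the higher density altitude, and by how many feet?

Field X by 1948 ft

Field X: ISA temp = 10.8°C, deviation +18.2°C, DA = 2100 + 120 × 18.2 = 4284 ft.
Field Y: ISA temp = 6.2°C, deviation -17.2°C, DA = 4400 + 120 × (-17.2) = 2336 ft.
Field X is higher by 4284 − 2336 = 1948 ft.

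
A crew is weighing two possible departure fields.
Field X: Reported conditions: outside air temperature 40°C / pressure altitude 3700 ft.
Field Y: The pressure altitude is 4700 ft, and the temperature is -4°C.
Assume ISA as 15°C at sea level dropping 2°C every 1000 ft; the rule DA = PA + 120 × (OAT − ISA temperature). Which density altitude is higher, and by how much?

Field X: ISA temp = 7.6°C, deviation +32.4°C, DA = 3700 + 120 × 32.4 = 7588 ft.
Field Y: ISA temp = 5.6°C, deviation -9.6°C, DA = 4700 + 120 × (-9.6) = 3548 ft.
Field X is higher by 7588 − 3548 = 4040 ft.

Field X by 4040 ft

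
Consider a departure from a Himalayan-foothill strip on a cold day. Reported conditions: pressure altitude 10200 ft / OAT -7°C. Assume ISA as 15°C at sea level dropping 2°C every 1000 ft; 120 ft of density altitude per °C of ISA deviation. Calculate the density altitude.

ISA temperature at 10200 ft = 15 − 2 × (10200/1000) = -5.4°C.
ISA deviation = -7 − (-5.4) = -1.6°C.
Density altitude = 10200 + 120 × (-1.6) = 10200 + (-192) = 10008 ft.

10008 ft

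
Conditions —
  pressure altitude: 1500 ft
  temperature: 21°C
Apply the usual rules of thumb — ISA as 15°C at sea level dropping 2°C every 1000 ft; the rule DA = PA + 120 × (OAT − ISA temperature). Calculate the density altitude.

ISA temperature at 1500 ft = 15 − 2 × (1500/1000) = 12°C.
ISA deviation = 21 − 12 = +9°C.
Density altitude = 1500 + 120 × (9) = 1500 + (+1080) = 2580 ft.

2580 ft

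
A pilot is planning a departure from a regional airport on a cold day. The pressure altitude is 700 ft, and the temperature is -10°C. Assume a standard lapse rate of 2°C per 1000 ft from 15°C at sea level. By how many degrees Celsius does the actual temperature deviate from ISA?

ISA temperature at 700 ft = 15 − 2 × (700/1000) = 13.6°C.
Deviation = OAT − ISA = -10 − 13.6 = -23.6°C.

ISA-23.6°C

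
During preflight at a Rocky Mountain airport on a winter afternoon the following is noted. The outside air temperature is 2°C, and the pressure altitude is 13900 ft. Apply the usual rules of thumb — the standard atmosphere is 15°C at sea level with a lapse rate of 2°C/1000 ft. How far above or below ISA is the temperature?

ISA temperature at 13900 ft = 15 − 2 × (13900/1000) = -12.8°C.
Deviation = OAT − ISA = 2 − (-12.8) = +14.8°C.

ISA+14.8°C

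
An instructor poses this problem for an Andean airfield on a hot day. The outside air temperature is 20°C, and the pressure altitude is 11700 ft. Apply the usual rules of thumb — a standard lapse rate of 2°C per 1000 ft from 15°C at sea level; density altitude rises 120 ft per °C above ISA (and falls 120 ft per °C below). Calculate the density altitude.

ISA temperature at 11700 ft = 15 − 2 × (11700/1000) = -8.4°C.
ISA deviation = 20 − (-8.4) = +28.4°C.
Density altitude = 11700 + 120 × (28.4) = 11700 + (+3408) = 15108 ft.

15108 ft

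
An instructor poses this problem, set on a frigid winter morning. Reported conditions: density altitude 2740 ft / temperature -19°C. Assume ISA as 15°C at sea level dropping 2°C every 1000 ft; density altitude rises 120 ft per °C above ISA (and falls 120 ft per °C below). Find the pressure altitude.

DA = PA + 120 × (OAT − (15 − 2·PA/1000)) = PA + 120·OAT − 1800 + 0.24·PA = 1.24·PA + 120·OAT − 1800.
So 1.24·PA = 2740 − 120 × (-19) + 1800 = 6820.
PA = 6820 / 1.24 = 5500 ft.

5500 ft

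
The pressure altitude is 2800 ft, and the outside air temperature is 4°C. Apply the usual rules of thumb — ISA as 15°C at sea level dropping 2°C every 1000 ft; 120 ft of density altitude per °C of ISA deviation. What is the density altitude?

ISA temperature at 2800 ft = 15 − 2 × (2800/1000) = 9.4°C.
ISA deviation = 4 − 9.4 = -5.4°C.
Density altitude = 2800 + 120 × (-5.4) = 2800 + (-648) = 2152 ft.

2152 ft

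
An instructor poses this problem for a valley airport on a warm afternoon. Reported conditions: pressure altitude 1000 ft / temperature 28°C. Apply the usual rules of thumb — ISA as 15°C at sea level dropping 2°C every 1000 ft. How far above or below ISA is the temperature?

ISA+15°C

ISA temperature at 1000 ft = 15 − 2 × (1000/1000) = 13°C.
Deviation = OAT − ISA = 28 − 13 = +15°C.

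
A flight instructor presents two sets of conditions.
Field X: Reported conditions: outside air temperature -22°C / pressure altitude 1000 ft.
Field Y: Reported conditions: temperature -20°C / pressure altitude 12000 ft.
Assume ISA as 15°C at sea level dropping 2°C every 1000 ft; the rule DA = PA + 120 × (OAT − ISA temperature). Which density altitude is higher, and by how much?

Field Y by 13880 ft

Field X: ISA temp = 13°C, deviation -35°C, DA = 1000 + 120 × (-35) = -3200 ft.
Field Y: ISA temp = -9°C, deviation -11°C, DA = 12000 + 120 × (-11) = 10680 ft.
Field Y is higher by 10680 − (-3200) = 13880 ft.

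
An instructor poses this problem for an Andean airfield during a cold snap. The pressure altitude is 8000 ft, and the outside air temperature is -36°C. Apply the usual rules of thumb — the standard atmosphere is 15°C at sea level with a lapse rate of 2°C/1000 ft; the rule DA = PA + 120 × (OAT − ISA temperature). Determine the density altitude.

3800 ft

ISA temperature at 8000 ft = 15 − 2 × (8000/1000) = -1°C.
ISA deviation = -36 − (-1) = -35°C.
Density altitude = 8000 + 120 × (-35) = 8000 + (-4200) = 3800 ft.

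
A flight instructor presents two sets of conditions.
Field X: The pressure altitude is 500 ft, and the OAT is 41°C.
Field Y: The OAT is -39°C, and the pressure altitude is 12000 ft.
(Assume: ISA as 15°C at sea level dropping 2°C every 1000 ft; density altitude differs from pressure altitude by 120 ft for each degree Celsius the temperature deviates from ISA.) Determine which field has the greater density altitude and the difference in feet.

Field Y by 4660 ft

Field X: ISA temp = 14°C, deviation +27°C, DA = 500 + 120 × 27 = 3740 ft.
Field Y: ISA temp = -9°C, deviation -30°C, DA = 12000 + 120 × (-30) = 8400 ft.
Field Y is higher by 8400 − 3740 = 4660 ft.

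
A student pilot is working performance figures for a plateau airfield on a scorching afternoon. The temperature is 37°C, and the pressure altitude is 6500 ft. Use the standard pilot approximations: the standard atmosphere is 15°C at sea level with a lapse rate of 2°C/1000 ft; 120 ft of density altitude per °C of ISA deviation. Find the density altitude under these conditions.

ISA temperature at 6500 ft = 15 − 2 × (6500/1000) = 2°C.
ISA deviation = 37 − 2 = +35°C.
Density altitude = 6500 + 120 × (35) = 6500 + (+4200) = 10700 ft.

10700 ft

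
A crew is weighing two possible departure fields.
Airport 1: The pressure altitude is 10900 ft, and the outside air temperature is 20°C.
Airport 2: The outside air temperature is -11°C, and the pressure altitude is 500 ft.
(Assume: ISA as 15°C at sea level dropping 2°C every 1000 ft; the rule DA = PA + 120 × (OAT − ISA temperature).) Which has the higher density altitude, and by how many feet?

Airport 1: ISA temp = -6.8°C, deviation +26.8°C, DA = 10900 + 120 × 26.8 = 14116 ft.
Airport 2: ISA temp = 14°C, deviation -25°C, DA = 500 + 120 × (-25) = -2500 ft.
Airport 1 is higher by 14116 − (-2500) = 16616 ft.

Airport 1 by 16616 ft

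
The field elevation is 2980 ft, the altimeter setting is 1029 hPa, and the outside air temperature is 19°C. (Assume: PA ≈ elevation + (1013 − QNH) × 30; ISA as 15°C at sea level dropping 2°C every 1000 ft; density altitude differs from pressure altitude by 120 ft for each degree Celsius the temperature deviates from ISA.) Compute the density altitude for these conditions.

Pressure altitude = 2980 + (1013 − 1029) × 30 = 2980 + (-480) = 2500 ft.
ISA temperature at 2500 ft = 15 − 2 × (2500/1000) = 10°C.
ISA deviation = 19 − 10 = +9°C.
Density altitude = 2500 + 120 × (9) = 3580 ft.

3580 ft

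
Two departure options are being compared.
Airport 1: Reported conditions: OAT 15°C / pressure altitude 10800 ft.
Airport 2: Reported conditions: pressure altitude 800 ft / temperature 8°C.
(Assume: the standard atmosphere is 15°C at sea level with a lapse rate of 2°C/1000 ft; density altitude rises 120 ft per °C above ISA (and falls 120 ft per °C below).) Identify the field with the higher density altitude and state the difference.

Airport 1 by 13240 ft

Airport 1: ISA temp = -6.6°C, deviation +21.6°C, DA = 10800 + 120 × 21.6 = 13392 ft.
Airport 2: ISA temp = 13.4°C, deviation -5.4°C, DA = 800 + 120 × (-5.4) = 152 ft.
Airport 1 is higher by 13392 − 152 = 13240 ft.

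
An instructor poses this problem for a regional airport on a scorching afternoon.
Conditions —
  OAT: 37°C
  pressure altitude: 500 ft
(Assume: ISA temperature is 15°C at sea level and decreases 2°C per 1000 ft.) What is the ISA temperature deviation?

ISA+23°C

ISA temperature at 500 ft = 15 − 2 × (500/1000) = 14°C.
Deviation = OAT − ISA = 37 − 14 = +23°C.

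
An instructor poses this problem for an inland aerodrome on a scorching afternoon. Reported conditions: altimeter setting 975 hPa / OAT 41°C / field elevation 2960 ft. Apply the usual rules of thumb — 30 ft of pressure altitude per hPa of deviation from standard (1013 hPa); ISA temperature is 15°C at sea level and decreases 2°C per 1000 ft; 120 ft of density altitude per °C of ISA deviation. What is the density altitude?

8204 ft

Pressure altitude = 2960 + (1013 − 975) × 30 = 2960 + (+1140) = 4100 ft.
ISA temperature at 4100 ft = 15 − 2 × (4100/1000) = 6.8°C.
ISA deviation = 41 − 6.8 = +34.2°C.
Density altitude = 4100 + 120 × (34.2) = 8204 ft.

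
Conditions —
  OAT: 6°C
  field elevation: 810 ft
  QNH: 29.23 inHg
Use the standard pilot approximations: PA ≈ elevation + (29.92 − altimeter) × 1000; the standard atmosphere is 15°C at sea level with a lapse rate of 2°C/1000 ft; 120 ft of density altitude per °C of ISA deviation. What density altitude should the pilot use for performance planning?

780 ft

Pressure altitude = 810 + (29.92 − 29.23) × 1000 = 810 + (+690) = 1500 ft.
ISA temperature at 1500 ft = 15 − 2 × (1500/1000) = 12°C.
ISA deviation = 6 − 12 = -6°C.
Density altitude = 1500 + 120 × (-6) = 780 ft.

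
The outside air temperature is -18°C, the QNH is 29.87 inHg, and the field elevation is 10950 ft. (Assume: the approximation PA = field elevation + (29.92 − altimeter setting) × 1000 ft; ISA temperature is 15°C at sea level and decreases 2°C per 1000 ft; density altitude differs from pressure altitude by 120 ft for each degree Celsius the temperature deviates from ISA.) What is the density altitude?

Pressure altitude = 10950 + (29.92 − 29.87) × 1000 = 10950 + (+50) = 11000 ft.
ISA temperature at 11000 ft = 15 − 2 × (11000/1000) = -7°C.
ISA deviation = -18 − (-7) = -11°C.
Density altitude = 11000 + 120 × (-11) = 9680 ft.

9680 ft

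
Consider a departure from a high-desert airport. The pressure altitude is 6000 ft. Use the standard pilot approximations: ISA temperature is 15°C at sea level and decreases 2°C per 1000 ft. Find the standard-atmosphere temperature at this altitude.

3°C

ISA temperature = 15 − 2 × (6000/1000) = 15 − 12 = 3°C.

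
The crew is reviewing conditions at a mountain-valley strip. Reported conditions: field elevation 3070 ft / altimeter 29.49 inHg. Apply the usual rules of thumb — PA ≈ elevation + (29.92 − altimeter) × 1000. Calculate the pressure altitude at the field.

Pressure correction = (29.92 − 29.49) × 1000 = +430 ft.
Pressure altitude = 3070 + (+430) = 3500 ft.

3500 ft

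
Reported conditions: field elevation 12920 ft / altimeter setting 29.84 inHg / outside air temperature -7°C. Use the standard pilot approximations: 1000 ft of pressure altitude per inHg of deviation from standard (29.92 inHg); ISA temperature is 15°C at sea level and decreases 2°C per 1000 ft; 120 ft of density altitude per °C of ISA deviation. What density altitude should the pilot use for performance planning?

Pressure altitude = 12920 + (29.92 − 29.84) × 1000 = 12920 + (+80) = 13000 ft.
ISA temperature at 13000 ft = 15 − 2 × (13000/1000) = -11°C.
ISA deviation = -7 − (-11) = +4°C.
Density altitude = 13000 + 120 × (4) = 13480 ft.

13480 ft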